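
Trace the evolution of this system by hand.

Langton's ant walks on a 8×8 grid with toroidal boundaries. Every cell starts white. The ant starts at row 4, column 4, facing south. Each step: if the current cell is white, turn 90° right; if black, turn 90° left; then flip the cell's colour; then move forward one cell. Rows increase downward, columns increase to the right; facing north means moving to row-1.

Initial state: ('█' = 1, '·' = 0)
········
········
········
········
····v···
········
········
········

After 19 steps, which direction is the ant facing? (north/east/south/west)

[0] ········
········
········
········
····v···
········
········
········
[1] ········
········
········
········
···<█···
········
········
········
[2] ········
········
········
···^····
···██···
········
········
········
[3] ········
········
········
···█>···
···██···
········
········
········
[4] ········
········
········
···██···
···█v···
········
········
········
[5] ········
········
········
···██···
···█·>··
········
········
········
[6] ········
········
········
···██···
···█·█··
·····v··
········
········
[7] ········
········
········
···██···
···█·█··
····<█··
········
········
[8] ········
········
········
···██···
···█^█··
····██··
········
········
[9] ········
········
········
···██···
···██>··
····██··
········
········
[10] ········
········
········
···██^··
···██···
····██··
········
········
[11] ········
········
········
···███>·
···██···
····██··
········
········
[12] ········
········
········
···████·
···██·v·
····██··
········
········
[13] ········
········
········
···████·
···██<█·
····██··
········
········
[14] ········
········
········
···██^█·
···████·
····██··
········
········
[15] ········
········
········
···█<·█·
···████·
····██··
········
········
[16] ········
········
········
···█··█·
···█v██·
····██··
········
········
[17] ········
········
········
···█··█·
···█·>█·
····██··
········
········
[18] ········
········
········
···█·^█·
···█··█·
····██··
········
········
[19] ········
········
········
···█·█>·
···█··█·
····██··
········
········

east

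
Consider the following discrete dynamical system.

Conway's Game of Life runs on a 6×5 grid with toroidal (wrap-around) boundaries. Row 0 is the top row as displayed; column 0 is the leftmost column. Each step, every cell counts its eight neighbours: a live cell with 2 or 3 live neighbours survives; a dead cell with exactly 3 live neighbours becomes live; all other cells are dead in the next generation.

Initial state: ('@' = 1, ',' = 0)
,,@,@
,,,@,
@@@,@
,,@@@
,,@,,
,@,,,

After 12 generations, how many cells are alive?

4

gen 0: ,,@,@
,,,@,
@@@,@
,,@@@
,,@,,
,@,,,
gen 1: ,,@@,
,,,,,
@@,,,
,,,,@
,@@,,
,@@@,
gen 2: ,@,@,
,@@,,
@,,,,
,,@,,
@@,,,
,,,,,
gen 3: ,@,,,
@@@,,
,,@,,
@,,,,
,@,,,
@@@,,
gen 4: ,,,,,
@,@,,
@,@,,
,@,,,
,,@,,
@,@,,
gen 5: ,,,,,
,,,,,
@,@,,
,@@,,
,,@,,
,@,,,
gen 6: ,,,,,
,,,,,
,,@,,
,,@@,
,,@,,
,,,,,
gen 7: ,,,,,
,,,,,
,,@@,
,@@@,
,,@@,
,,,,,
gen 8: ,,,,,
,,,,,
,@,@,
,@,,@
,@,@,
,,,,,
gen 9: ,,,,,
,,,,,
@,@,,
,@,@@
@,@,,
,,,,,
gen 10: ,,,,,
,,,,,
@@@@@
,,,@@
@@@@@
,,,,,
gen 11: ,,,,,
@@@@@
@@@,,
,,,,,
@@@,,
@@@@@
gen 12: ,,,,,
,,,@@
,,,,,
,,,,,
,,,,,
,,,@@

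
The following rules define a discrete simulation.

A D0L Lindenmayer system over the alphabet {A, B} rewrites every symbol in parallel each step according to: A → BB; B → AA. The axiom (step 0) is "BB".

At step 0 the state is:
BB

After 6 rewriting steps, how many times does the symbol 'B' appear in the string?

t=0: BB
t=1: AAAA
t=2: BBBBBBBB
t=3: AAAAAAAAAAAAAAAA
t=4: BBBBBBBBBBBBBBBBBBBBBBBBBBBBBBBB
t=5: AAAAAAAAAAAAAAAAAAAAAAAAAAAAAAAAAAAAAAAAAAAAAAAAAAAAAAAAAAAAAAAA
t=6: BBBBBBBBBBBBBBBBBBBBBBBBBBBBBBBBBBBBBBBBBBBBBBBBBBBBBBBBBB…BBBBBBBBBBBBBBBBBBBBBBBBBBBBBBBBBBBBBBBBBBBBBBBBBBBBBBBBBB  (len 128)

128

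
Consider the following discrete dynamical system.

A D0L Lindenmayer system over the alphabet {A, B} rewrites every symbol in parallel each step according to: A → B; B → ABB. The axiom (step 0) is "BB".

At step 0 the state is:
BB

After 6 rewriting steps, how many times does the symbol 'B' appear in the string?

338

t=0: BB
t=1: ABBABB
t=2: BABBABBBABBABB
t=3: ABBBABBABBBABBABBABBBABBABBBABBABB
t=4: BABBABBABBBABBABBBABBABBABBBABBABBBABBABBBABBABBABBBABBABBBABBABBABBBABBABBBABBABB
t=5: ABBBABBABBBABBABBBABBABBABBBABBABBBABBABBABBBABBABBBABBABB…ABBBABBABBBABBABBBABBABBABBBABBABBBABBABBABBBABBABBBABBABB  (len 198)
t=6: BABBABBABBBABBABBBABBABBABBBABBABBBABBABBABBBABBABBBABBABB…ABBBABBABBBABBABBBABBABBABBBABBABBBABBABBABBBABBABBBABBABB  (len 478)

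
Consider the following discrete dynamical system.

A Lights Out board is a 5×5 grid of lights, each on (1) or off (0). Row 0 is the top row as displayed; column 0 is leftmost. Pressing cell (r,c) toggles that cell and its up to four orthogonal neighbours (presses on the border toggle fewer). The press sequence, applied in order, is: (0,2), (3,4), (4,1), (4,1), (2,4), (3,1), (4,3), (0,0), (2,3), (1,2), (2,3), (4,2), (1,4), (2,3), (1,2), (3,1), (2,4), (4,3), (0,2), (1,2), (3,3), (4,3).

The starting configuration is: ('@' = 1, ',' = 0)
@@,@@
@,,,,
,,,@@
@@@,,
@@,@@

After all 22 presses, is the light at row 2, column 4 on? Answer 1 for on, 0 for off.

[0] @@,@@
@,,,,
,,,@@
@@@,,
@@,@@
[1] @,@,@
@,@,,
,,,@@
@@@,,
@@,@@
[2] @,@,@
@,@,,
,,,@,
@@@@@
@@,@,
[3] @,@,@
@,@,,
,,,@,
@,@@@
,,@@,
[4] @,@,@
@,@,,
,,,@,
@@@@@
@@,@,
[5] @,@,@
@,@,@
,,,,@
@@@@,
@@,@,
[6] @,@,@
@,@,@
,@,,@
,,,@,
@,,@,
[7] @,@,@
@,@,@
,@,,@
,,,,,
@,@,@
[8] ,@@,@
,,@,@
,@,,@
,,,,,
@,@,@
[9] ,@@,@
,,@@@
,@@@,
,,,@,
@,@,@
[10] ,@,,@
,@,,@
,@,@,
,,,@,
@,@,@
[11] ,@,,@
,@,@@
,@@,@
,,,,,
@,@,@
[12] ,@,,@
,@,@@
,@@,@
,,@,,
@@,@@
[13] ,@,,,
,@,,,
,@@,,
,,@,,
@@,@@
[14] ,@,,,
,@,@,
,@,@@
,,@@,
@@,@@
[15] ,@@,,
,,@,,
,@@@@
,,@@,
@@,@@
[16] ,@@,,
,,@,,
,,@@@
@@,@,
@,,@@
[17] ,@@,,
,,@,@
,,@,,
@@,@@
@,,@@
[18] ,@@,,
,,@,@
,,@,,
@@,,@
@,@,,
[19] ,,,@,
,,,,@
,,@,,
@@,,@
@,@,,
[20] ,,@@,
,@@@@
,,,,,
@@,,@
@,@,,
[21] ,,@@,
,@@@@
,,,@,
@@@@,
@,@@,
[22] ,,@@,
,@@@@
,,,@,
@@@,,
@,,,@

0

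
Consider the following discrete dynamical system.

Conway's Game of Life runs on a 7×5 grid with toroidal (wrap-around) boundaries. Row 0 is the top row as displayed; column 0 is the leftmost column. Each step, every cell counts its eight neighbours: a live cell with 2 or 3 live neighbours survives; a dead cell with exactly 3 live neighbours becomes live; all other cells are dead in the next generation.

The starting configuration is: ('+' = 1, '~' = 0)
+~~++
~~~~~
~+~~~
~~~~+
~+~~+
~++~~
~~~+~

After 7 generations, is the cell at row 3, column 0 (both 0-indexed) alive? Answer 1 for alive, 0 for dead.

1

t=0: +~~++
~~~~~
~+~~~
~~~~+
~+~~+
~++~~
~~~+~
t=1: ~~~++
+~~~+
~~~~~
~~~~~
~+++~
++++~
++~+~
t=2: ~+++~
+~~++
~~~~~
~~+~~
+~~++
~~~~~
~~~~~
t=3: ++++~
++~++
~~~++
~~~++
~~~++
~~~~+
~~+~~
t=4: ~~~~~
~~~~~
~~~~~
+~+~~
+~~~~
~~~~+
+~+~+
t=5: ~~~~~
~~~~~
~~~~~
~+~~~
++~~+
~+~++
+~~++
t=6: ~~~~+
~~~~~
~~~~~
~+~~~
~+~++
~+~~~
+~++~
t=7: ~~~++
~~~~~
~~~~~
+~+~~
~+~~~
~+~~~
+++++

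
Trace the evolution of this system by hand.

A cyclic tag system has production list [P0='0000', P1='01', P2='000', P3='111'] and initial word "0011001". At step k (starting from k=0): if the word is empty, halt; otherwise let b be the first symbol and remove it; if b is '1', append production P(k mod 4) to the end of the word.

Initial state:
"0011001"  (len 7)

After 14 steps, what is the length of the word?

t=0: "0011001"  (len 7)
t=1: "011001"  (len 6)
t=2: "11001"  (len 5)
t=3: "1001000"  (len 7)
t=4: "001000111"  (len 9)
t=5: "01000111"  (len 8)
t=6: "1000111"  (len 7)
t=7: "000111000"  (len 9)
t=8: "00111000"  (len 8)
t=9: "0111000"  (len 7)
t=10: "111000"  (len 6)
t=11: "11000000"  (len 8)
t=12: "1000000111"  (len 10)
t=13: "0000001110000"  (len 13)
t=14: "000001110000"  (len 12)

12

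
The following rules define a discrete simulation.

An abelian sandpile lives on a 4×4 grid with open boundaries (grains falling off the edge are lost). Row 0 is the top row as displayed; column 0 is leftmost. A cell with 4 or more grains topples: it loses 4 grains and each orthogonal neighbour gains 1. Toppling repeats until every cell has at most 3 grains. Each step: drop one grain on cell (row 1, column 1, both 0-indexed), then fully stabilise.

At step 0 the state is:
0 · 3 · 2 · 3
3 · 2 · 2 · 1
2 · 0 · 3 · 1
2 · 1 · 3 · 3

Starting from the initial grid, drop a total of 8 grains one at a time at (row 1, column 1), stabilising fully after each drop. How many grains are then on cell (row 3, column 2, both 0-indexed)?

step 0: 0 · 3 · 2 · 3
3 · 2 · 2 · 1
2 · 0 · 3 · 1
2 · 1 · 3 · 3
step 1: 0 · 3 · 2 · 3
3 · 3 · 2 · 1
2 · 0 · 3 · 1
2 · 1 · 3 · 3
step 2: 2 · 0 · 3 · 3
0 · 2 · 3 · 1
3 · 1 · 3 · 1
2 · 1 · 3 · 3
step 3: 2 · 0 · 3 · 3
0 · 3 · 3 · 1
3 · 1 · 3 · 1
2 · 1 · 3 · 3
step 4: 2 · 2 · 1 · 0
1 · 1 · 2 · 3
3 · 3 · 1 · 3
2 · 2 · 1 · 0
step 5: 2 · 2 · 1 · 0
1 · 2 · 2 · 3
3 · 3 · 1 · 3
2 · 2 · 1 · 0
step 6: 2 · 2 · 1 · 0
1 · 3 · 2 · 3
3 · 3 · 1 · 3
2 · 2 · 1 · 0
step 7: 2 · 3 · 1 · 0
3 · 1 · 3 · 3
0 · 1 · 2 · 3
3 · 3 · 1 · 0
step 8: 2 · 3 · 1 · 0
3 · 2 · 3 · 3
0 · 1 · 2 · 3
3 · 3 · 1 · 0

1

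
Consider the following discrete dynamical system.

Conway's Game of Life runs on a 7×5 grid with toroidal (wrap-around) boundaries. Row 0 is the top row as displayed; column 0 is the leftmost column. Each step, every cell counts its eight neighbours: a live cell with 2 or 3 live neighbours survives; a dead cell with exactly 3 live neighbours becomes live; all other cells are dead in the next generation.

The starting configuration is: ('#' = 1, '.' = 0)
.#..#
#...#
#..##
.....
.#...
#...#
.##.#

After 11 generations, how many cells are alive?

3

0) .#..#
#...#
#..##
.....
.#...
#...#
.##.#
1) .##.#
.#...
#..#.
#...#
#....
..###
.##.#
2) .....
.#.##
##...
##...
##...
..#.#
....#
3) #..##
.##.#
.....
..#.#
..#.#
.#.##
...#.
4) ##...
.##.#
###..
.....
.##.#
#...#
.....
5) ###..
...##
#.##.
...#.
.#.##
##.##
.#..#
6) .##..
.....
..#..
##...
.#...
.#...
.....
7) .....
.##..
.#...
###..
.##..
.....
.##..
8) .....
.##..
.....
#....
#.#..
.....
.....
9) .....
.....
.#...
.#...
.#...
.....
.....
10) .....
.....
.....
###..
.....
.....
.....
11) .....
.....
.#...
.#...
.#...
.....
.....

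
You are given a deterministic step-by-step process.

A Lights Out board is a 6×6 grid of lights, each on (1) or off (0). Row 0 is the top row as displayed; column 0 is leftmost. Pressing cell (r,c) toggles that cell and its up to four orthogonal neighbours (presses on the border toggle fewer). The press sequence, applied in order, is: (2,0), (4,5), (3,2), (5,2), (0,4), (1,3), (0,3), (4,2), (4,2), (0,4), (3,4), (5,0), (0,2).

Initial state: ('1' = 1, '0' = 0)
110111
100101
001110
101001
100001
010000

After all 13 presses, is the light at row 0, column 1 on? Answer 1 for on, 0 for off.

[0] 110111
100101
001110
101001
100001
010000
[1] 110111
000101
111110
001001
100001
010000
[2] 110111
000101
111110
001000
100010
010001
[3] 110111
000101
110110
010100
101010
010001
[4] 110111
000101
110110
010100
100010
001101
[5] 110000
000111
110110
010100
100010
001101
[6] 110100
001001
110010
010100
100010
001101
[7] 111010
001101
110010
010100
100010
001101
[8] 111010
001101
110010
011100
111110
000101
[9] 111010
001101
110010
010100
100010
001101
[10] 111101
001111
110010
010100
100010
001101
[11] 111101
001111
110000
010011
100000
001101
[12] 111101
001111
110000
010011
000000
111101
[13] 100001
000111
110000
010011
000000
111101

0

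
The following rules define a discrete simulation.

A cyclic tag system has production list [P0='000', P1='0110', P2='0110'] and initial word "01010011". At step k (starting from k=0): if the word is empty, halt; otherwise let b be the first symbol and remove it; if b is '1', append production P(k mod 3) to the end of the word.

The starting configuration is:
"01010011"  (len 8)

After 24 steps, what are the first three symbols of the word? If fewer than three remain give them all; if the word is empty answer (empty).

001

step 0: "01010011"  (len 8)
step 1: "1010011"  (len 7)
step 2: "0100110110"  (len 10)
step 3: "100110110"  (len 9)
step 4: "00110110000"  (len 11)
step 5: "0110110000"  (len 10)
step 6: "110110000"  (len 9)
step 7: "10110000000"  (len 11)
step 8: "01100000000110"  (len 14)
step 9: "1100000000110"  (len 13)
step 10: "100000000110000"  (len 15)
step 11: "000000001100000110"  (len 18)
step 12: "00000001100000110"  (len 17)
step 13: "0000001100000110"  (len 16)
step 14: "000001100000110"  (len 15)
step 15: "00001100000110"  (len 14)
step 16: "0001100000110"  (len 13)
step 17: "001100000110"  (len 12)
step 18: "01100000110"  (len 11)
step 19: "1100000110"  (len 10)
step 20: "1000001100110"  (len 13)
step 21: "0000011001100110"  (len 16)
step 22: "000011001100110"  (len 15)
step 23: "00011001100110"  (len 14)
step 24: "0011001100110"  (len 13)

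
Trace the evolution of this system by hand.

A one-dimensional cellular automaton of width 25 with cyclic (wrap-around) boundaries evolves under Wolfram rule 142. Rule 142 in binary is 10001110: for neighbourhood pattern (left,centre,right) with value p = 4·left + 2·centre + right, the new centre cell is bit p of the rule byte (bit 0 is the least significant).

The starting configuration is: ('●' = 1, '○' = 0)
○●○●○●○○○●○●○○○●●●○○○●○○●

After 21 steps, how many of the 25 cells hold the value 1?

0) ○●○●○●○○○●○●○○○●●●○○○●○○●
1) ○●○●○●○○●●○●○○●●●○○○●●○●●
2) ○●○●○●○●●○○●○●●●○○○●●○○●○
3) ●●○●○●○●○○●●○●●○○○●●○○●●○
4) ●○○●○●○●○●●○○●○○○●●○○●●○○
5) ●○●●○●○●○●○○●●○○●●○○●●○○●
6) ○○●○○●○●○●○●●○○●●○○●●○○●●
7) ○●●○●●○●○●○●○○●●○○●●○○●●○
8) ●●○○●○○●○●○●○●●○○●●○○●●○○
9) ●○○●●○●●○●○●○●○○●●○○●●○○●
10) ○○●●○○●○○●○●○●○●●○○●●○○●●
11) ○●●○○●●○●●○●○●○●○○●●○○●●○
12) ●●○○●●○○●○○●○●○●○●●○○●●○○
13) ●○○●●○○●●○●●○●○●○●○○●●○○●
14) ○○●●○○●●○○●○○●○●○●○●●○○●●
15) ○●●○○●●○○●●○●●○●○●○●○○●●○
16) ●●○○●●○○●●○○●○○●○●○●○●●○○
17) ●○○●●○○●●○○●●○●●○●○●○●○○●
18) ○○●●○○●●○○●●○○●○○●○●○●○●●
19) ○●●○○●●○○●●○○●●○●●○●○●○●○
20) ●●○○●●○○●●○○●●○○●○○●○●○●○
21) ●○○●●○○●●○○●●○○●●○●●○●○●○

13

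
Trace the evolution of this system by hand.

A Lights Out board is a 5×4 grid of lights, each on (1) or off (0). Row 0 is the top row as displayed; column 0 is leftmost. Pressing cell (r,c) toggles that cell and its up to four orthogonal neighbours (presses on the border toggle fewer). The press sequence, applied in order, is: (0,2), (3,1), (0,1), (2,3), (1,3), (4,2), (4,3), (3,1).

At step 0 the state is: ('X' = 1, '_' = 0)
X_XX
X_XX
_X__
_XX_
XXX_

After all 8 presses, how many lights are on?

t=0: X_XX
X_XX
_X__
_XX_
XXX_
t=1: XX__
X__X
_X__
_XX_
XXX_
t=2: XX__
X__X
____
X___
X_X_
t=3: __X_
XX_X
____
X___
X_X_
t=4: __X_
XX__
__XX
X__X
X_X_
t=5: __XX
XXXX
__X_
X__X
X_X_
t=6: __XX
XXXX
__X_
X_XX
XX_X
t=7: __XX
XXXX
__X_
X_X_
XXX_
t=8: __XX
XXXX
_XX_
_X__
X_X_

11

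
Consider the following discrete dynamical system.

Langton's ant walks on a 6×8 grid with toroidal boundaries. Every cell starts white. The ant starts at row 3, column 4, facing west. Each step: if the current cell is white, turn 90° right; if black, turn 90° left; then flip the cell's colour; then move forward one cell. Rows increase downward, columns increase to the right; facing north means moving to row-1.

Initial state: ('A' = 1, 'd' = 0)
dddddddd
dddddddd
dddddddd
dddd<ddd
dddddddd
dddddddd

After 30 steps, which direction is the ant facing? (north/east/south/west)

gen 0: dddddddd
dddddddd
dddddddd
dddd<ddd
dddddddd
dddddddd
gen 1: dddddddd
dddddddd
dddd^ddd
ddddAddd
dddddddd
dddddddd
gen 2: dddddddd
dddddddd
ddddA>dd
ddddAddd
dddddddd
dddddddd
gen 3: dddddddd
dddddddd
ddddAAdd
ddddAvdd
dddddddd
dddddddd
gen 4: dddddddd
dddddddd
ddddAAdd
dddd<Add
dddddddd
dddddddd
gen 5: dddddddd
dddddddd
ddddAAdd
dddddAdd
ddddvddd
dddddddd
gen 6: dddddddd
dddddddd
ddddAAdd
dddddAdd
ddd<Addd
dddddddd
gen 7: dddddddd
dddddddd
ddddAAdd
ddd^dAdd
dddAAddd
dddddddd
gen 8: dddddddd
dddddddd
ddddAAdd
dddA>Add
dddAAddd
dddddddd
gen 9: dddddddd
dddddddd
ddddAAdd
dddAAAdd
dddAvddd
dddddddd
gen 10: dddddddd
dddddddd
ddddAAdd
dddAAAdd
dddAd>dd
dddddddd
gen 11: dddddddd
dddddddd
ddddAAdd
dddAAAdd
dddAdAdd
dddddvdd
gen 12: dddddddd
dddddddd
ddddAAdd
dddAAAdd
dddAdAdd
dddd<Add
gen 13: dddddddd
dddddddd
ddddAAdd
dddAAAdd
dddA^Add
ddddAAdd
gen 14: dddddddd
dddddddd
ddddAAdd
dddAAAdd
dddAA>dd
ddddAAdd
gen 15: dddddddd
dddddddd
ddddAAdd
dddAA^dd
dddAAddd
ddddAAdd
gen 16: dddddddd
dddddddd
ddddAAdd
dddA<ddd
dddAAddd
ddddAAdd
gen 17: dddddddd
dddddddd
ddddAAdd
dddAdddd
dddAvddd
ddddAAdd
gen 18: dddddddd
dddddddd
ddddAAdd
dddAdddd
dddAd>dd
ddddAAdd
gen 19: dddddddd
dddddddd
ddddAAdd
dddAdddd
dddAdAdd
ddddAvdd
gen 20: dddddddd
dddddddd
ddddAAdd
dddAdddd
dddAdAdd
ddddAd>d
gen 21: ddddddvd
dddddddd
ddddAAdd
dddAdddd
dddAdAdd
ddddAdAd
gen 22: ddddd<Ad
dddddddd
ddddAAdd
dddAdddd
dddAdAdd
ddddAdAd
gen 23: dddddAAd
dddddddd
ddddAAdd
dddAdddd
dddAdAdd
ddddA^Ad
gen 24: dddddAAd
dddddddd
ddddAAdd
dddAdddd
dddAdAdd
ddddAA>d
gen 25: dddddAAd
dddddddd
ddddAAdd
dddAdddd
dddAdA^d
ddddAAdd
gen 26: dddddAAd
dddddddd
ddddAAdd
dddAdddd
dddAdAA>
ddddAAdd
gen 27: dddddAAd
dddddddd
ddddAAdd
dddAdddd
dddAdAAA
ddddAAdv
gen 28: dddddAAd
dddddddd
ddddAAdd
dddAdddd
dddAdAAA
ddddAA<A
gen 29: dddddAAd
dddddddd
ddddAAdd
dddAdddd
dddAdA^A
ddddAAAA
gen 30: dddddAAd
dddddddd
ddddAAdd
dddAdddd
dddAd<dA
ddddAAAA

west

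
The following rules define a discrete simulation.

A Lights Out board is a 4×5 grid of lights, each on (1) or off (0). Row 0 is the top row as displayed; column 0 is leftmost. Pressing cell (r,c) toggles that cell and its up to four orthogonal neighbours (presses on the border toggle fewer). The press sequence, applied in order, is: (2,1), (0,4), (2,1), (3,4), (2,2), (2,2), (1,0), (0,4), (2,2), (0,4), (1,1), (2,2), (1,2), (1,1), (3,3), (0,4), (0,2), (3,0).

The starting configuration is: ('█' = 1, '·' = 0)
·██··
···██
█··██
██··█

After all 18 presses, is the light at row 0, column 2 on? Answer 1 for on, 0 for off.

t=0: ·██··
···██
█··██
██··█
t=1: ·██··
·█·██
·████
█···█
t=2: ·████
·█·█·
·████
█···█
t=3: ·████
···█·
█··██
██··█
t=4: ·████
···█·
█··█·
██·█·
t=5: ·████
··██·
███··
████·
t=6: ·████
···█·
█··█·
██·█·
t=7: █████
██·█·
···█·
██·█·
t=8: ███··
██·██
···█·
██·█·
t=9: ███··
█████
·██··
████·
t=10: █████
████·
·██··
████·
t=11: █·███
···█·
··█··
████·
t=12: █·███
··██·
·█·█·
██·█·
t=13: █··██
·█···
·███·
██·█·
t=14: ██·██
█·█··
··██·
██·█·
t=15: ██·██
█·█··
··█··
███·█
t=16: ██···
█·█·█
··█··
███·█
t=17: █·██·
█···█
··█··
███·█
t=18: █·██·
█···█
█·█··
··█·█

1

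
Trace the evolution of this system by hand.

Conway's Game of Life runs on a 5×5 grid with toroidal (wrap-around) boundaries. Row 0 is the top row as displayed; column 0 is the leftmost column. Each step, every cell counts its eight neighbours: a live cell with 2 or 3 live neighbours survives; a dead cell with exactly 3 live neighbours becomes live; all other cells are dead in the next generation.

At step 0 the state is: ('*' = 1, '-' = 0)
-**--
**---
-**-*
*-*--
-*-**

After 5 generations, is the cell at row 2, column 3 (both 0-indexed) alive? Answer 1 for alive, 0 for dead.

1

step 0: -**--
**---
-**-*
*-*--
-*-**
step 1: ---**
---*-
--***
-----
---**
step 2: --*--
-----
--***
--*--
---**
step 3: ---*-
--*--
--**-
--*--
--**-
step 4: ---*-
--*--
-***-
-*---
--**-
step 5: ---*-
-*---
-*-*-
-*---
--**-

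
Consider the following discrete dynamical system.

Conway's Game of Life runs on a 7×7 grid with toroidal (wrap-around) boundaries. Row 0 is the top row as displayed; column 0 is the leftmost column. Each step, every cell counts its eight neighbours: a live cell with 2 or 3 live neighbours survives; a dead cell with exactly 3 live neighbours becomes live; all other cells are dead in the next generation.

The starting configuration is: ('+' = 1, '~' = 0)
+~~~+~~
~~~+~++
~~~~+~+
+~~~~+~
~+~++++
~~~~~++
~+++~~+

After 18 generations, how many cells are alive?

gen 0: +~~~+~~
~~~+~++
~~~~+~+
+~~~~+~
~+~++++
~~~~~++
~+++~~+
gen 1: ++~~+~~
+~~+~~+
+~~~+~~
+~~+~~~
~~~~~~~
~+~~~~~
~++++~+
gen 2: ~~~~+~~
~~~++++
++~++~~
~~~~~~~
~~~~~~~
++~+~~~
~~~+++~
gen 3: ~~~~~~+
+~+~~~+
+~++~~+
~~~~~~~
~~~~~~~
~~++~~~
~~++~+~
gen 4: ++++~++
~~++~+~
+~++~~+
~~~~~~~
~~~~~~~
~~+++~~
~~+++~~
gen 5: +~~~~++
~~~~~+~
~++++~+
~~~~~~~
~~~+~~~
~~+~+~~
+~~~~~+
gen 6: +~~~~+~
~+++~~~
~~++++~
~~~~+~~
~~~+~~~
~~~+~~~
++~~~~~
gen 7: +~~~~~+
~+~~~++
~+~~~+~
~~+~~+~
~~~++~~
~~+~~~~
++~~~~+
gen 8: ~~~~~~~
~+~~~+~
+++~++~
~~++~+~
~~+++~~
++++~~~
~+~~~~+
gen 9: +~~~~~~
+++~+++
+~~~~+~
~~~~~++
~~~~~~~
+~~~+~~
~+~~~~~
gen 10: ~~+~~+~
~~~~++~
~~~~~~~
~~~~~++
~~~~~++
~~~~~~~
++~~~~~
gen 11: ~+~~+++
~~~~++~
~~~~+~+
~~~~~++
~~~~~++
+~~~~~+
~+~~~~~
gen 12: +~~~+~+
+~~+~~~
~~~~+~+
+~~~+~~
~~~~~~~
+~~~~++
~+~~~~~
gen 13: ++~~~~+
+~~++~~
+~~++++
~~~~~+~
+~~~~+~
+~~~~~+
~+~~~~~
gen 14: ~++~~~+
~~++~~~
+~~+~~~
+~~~~~~
+~~~~+~
++~~~~+
~+~~~~~
gen 15: ++~+~~~
+~~+~~~
~+++~~~
++~~~~~
~~~~~~~
~+~~~~+
~~~~~~+
gen 16: +++~~~+
+~~++~~
~~~+~~~
++~~~~~
~+~~~~~
+~~~~~~
~++~~~+
gen 17: ~~~~~++
+~~++~+
+++++~~
+++~~~~
~+~~~~~
+~+~~~~
~~+~~~+
gen 18: ~~~++~~
~~~~~~~
~~~~++~
~~~~~~~
~~~~~~~
+~+~~~~
++~~~++

10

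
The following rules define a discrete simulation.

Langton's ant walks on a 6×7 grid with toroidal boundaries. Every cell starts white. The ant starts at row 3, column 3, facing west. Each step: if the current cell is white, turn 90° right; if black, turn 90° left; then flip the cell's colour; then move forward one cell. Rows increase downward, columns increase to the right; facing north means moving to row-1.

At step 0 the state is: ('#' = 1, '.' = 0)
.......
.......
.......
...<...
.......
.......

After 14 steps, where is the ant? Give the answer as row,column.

gen 0: .......
.......
.......
...<...
.......
.......
gen 1: .......
.......
...^...
...#...
.......
.......
gen 2: .......
.......
...#>..
...#...
.......
.......
gen 3: .......
.......
...##..
...#v..
.......
.......
gen 4: .......
.......
...##..
...<#..
.......
.......
gen 5: .......
.......
...##..
....#..
...v...
.......
gen 6: .......
.......
...##..
....#..
..<#...
.......
gen 7: .......
.......
...##..
..^.#..
..##...
.......
gen 8: .......
.......
...##..
..#>#..
..##...
.......
gen 9: .......
.......
...##..
..###..
..#v...
.......
gen 10: .......
.......
...##..
..###..
..#.>..
.......
gen 11: .......
.......
...##..
..###..
..#.#..
....v..
gen 12: .......
.......
...##..
..###..
..#.#..
...<#..
gen 13: .......
.......
...##..
..###..
..#^#..
...##..
gen 14: .......
.......
...##..
..###..
..##>..
...##..

4,4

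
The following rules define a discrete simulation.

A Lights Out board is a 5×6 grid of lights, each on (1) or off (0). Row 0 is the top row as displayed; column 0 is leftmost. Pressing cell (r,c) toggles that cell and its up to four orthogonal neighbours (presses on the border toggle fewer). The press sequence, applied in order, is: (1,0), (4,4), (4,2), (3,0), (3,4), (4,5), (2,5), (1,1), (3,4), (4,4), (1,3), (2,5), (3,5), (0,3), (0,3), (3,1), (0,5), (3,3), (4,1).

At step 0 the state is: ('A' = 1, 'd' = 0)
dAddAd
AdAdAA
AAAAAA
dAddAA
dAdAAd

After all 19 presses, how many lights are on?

16

t=0: dAddAd
AdAdAA
AAAAAA
dAddAA
dAdAAd
t=1: AAddAd
dAAdAA
dAAAAA
dAddAA
dAdAAd
t=2: AAddAd
dAAdAA
dAAAAA
dAdddA
dAdddA
t=3: AAddAd
dAAdAA
dAAAAA
dAAddA
ddAAdA
t=4: AAddAd
dAAdAA
AAAAAA
AdAddA
AdAAdA
t=5: AAddAd
dAAdAA
AAAAdA
AdAAAd
AdAAAA
t=6: AAddAd
dAAdAA
AAAAdA
AdAAAA
AdAAdd
t=7: AAddAd
dAAdAd
AAAAAd
AdAAAd
AdAAdd
t=8: AdddAd
AdddAd
AdAAAd
AdAAAd
AdAAdd
t=9: AdddAd
AdddAd
AdAAdd
AdAddA
AdAAAd
t=10: AdddAd
AdddAd
AdAAdd
AdAdAA
AdAddA
t=11: AddAAd
AdAAdd
AdAddd
AdAdAA
AdAddA
t=12: AddAAd
AdAAdA
AdAdAA
AdAdAd
AdAddA
t=13: AddAAd
AdAAdA
AdAdAd
AdAddA
AdAddd
t=14: AdAddd
AdAddA
AdAdAd
AdAddA
AdAddd
t=15: AddAAd
AdAAdA
AdAdAd
AdAddA
AdAddd
t=16: AddAAd
AdAAdA
AAAdAd
dAdddA
AAAddd
t=17: AddAdA
AdAAdd
AAAdAd
dAdddA
AAAddd
t=18: AddAdA
AdAAdd
AAAAAd
dAAAAA
AAAAdd
t=19: AddAdA
AdAAdd
AAAAAd
ddAAAA
dddAdd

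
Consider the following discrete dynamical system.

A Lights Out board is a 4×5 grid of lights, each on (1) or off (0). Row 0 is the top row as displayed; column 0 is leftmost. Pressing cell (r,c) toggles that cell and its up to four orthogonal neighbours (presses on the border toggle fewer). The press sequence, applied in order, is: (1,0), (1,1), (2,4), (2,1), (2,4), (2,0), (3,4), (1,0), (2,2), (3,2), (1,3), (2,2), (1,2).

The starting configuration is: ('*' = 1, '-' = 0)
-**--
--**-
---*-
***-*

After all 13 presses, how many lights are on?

8

[0] -**--
--**-
---*-
***-*
[1] ***--
****-
*--*-
***-*
[2] *-*--
---*-
**-*-
***-*
[3] *-*--
---**
**--*
***--
[4] *-*--
-*-**
--*-*
*-*--
[5] *-*--
-*-*-
--**-
*-*-*
[6] *-*--
**-*-
****-
--*-*
[7] *-*--
**-*-
*****
--**-
[8] --*--
---*-
-****
--**-
[9] --*--
--**-
----*
---*-
[10] --*--
--**-
--*-*
-**--
[11] --**-
----*
--***
-**--
[12] --**-
--*-*
-*--*
-*---
[13] ---*-
-*-**
-**-*
-*---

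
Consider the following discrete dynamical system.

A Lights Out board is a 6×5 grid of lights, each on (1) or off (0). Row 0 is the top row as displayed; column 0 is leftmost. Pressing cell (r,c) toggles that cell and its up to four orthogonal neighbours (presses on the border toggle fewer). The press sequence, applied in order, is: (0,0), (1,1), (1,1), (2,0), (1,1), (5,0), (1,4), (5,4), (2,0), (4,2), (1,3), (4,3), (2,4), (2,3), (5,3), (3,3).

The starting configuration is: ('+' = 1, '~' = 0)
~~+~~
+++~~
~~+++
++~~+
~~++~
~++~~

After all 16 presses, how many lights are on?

[0] ~~+~~
+++~~
~~+++
++~~+
~~++~
~++~~
[1] +++~~
~++~~
~~+++
++~~+
~~++~
~++~~
[2] +~+~~
+~~~~
~++++
++~~+
~~++~
~++~~
[3] +++~~
~++~~
~~+++
++~~+
~~++~
~++~~
[4] +++~~
+++~~
+++++
~+~~+
~~++~
~++~~
[5] +~+~~
~~~~~
+~+++
~+~~+
~~++~
~++~~
[6] +~+~~
~~~~~
+~+++
~+~~+
+~++~
+~+~~
[7] +~+~+
~~~++
+~++~
~+~~+
+~++~
+~+~~
[8] +~+~+
~~~++
+~++~
~+~~+
+~+++
+~+++
[9] +~+~+
+~~++
~+++~
++~~+
+~+++
+~+++
[10] +~+~+
+~~++
~+++~
+++~+
++~~+
+~~++
[11] +~+++
+~+~~
~++~~
+++~+
++~~+
+~~++
[12] +~+++
+~+~~
~++~~
+++++
++++~
+~~~+
[13] +~+++
+~+~+
~++++
++++~
++++~
+~~~+
[14] +~+++
+~+++
~+~~~
+++~~
++++~
+~~~+
[15] +~+++
+~+++
~+~~~
+++~~
+++~~
+~++~
[16] +~+++
+~+++
~+~+~
++~++
++++~
+~++~

21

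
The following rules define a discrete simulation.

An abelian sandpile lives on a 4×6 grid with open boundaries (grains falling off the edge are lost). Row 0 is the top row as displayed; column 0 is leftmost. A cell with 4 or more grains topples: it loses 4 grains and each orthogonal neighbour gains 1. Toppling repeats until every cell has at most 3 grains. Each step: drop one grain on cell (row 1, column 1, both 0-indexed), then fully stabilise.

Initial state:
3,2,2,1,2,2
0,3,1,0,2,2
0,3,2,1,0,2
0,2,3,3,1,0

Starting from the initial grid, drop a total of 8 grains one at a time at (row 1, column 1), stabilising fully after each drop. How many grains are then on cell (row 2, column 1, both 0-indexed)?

1

k=0  3,2,2,1,2,2
0,3,1,0,2,2
0,3,2,1,0,2
0,2,3,3,1,0
k=1  3,3,2,1,2,2
1,1,2,0,2,2
1,0,3,1,0,2
0,3,3,3,1,0
k=2  3,3,2,1,2,2
1,2,2,0,2,2
1,0,3,1,0,2
0,3,3,3,1,0
k=3  3,3,2,1,2,2
1,3,2,0,2,2
1,0,3,1,0,2
0,3,3,3,1,0
k=4  0,1,3,1,2,2
3,1,3,0,2,2
1,1,3,1,0,2
0,3,3,3,1,0
k=5  0,1,3,1,2,2
3,2,3,0,2,2
1,1,3,1,0,2
0,3,3,3,1,0
k=6  0,1,3,1,2,2
3,3,3,0,2,2
1,1,3,1,0,2
0,3,3,3,1,0
k=7  1,3,0,2,2,2
0,3,2,1,2,2
3,0,2,3,0,2
1,1,2,0,2,0
k=8  2,0,1,2,2,2
1,1,3,1,2,2
3,1,2,3,0,2
1,1,2,0,2,0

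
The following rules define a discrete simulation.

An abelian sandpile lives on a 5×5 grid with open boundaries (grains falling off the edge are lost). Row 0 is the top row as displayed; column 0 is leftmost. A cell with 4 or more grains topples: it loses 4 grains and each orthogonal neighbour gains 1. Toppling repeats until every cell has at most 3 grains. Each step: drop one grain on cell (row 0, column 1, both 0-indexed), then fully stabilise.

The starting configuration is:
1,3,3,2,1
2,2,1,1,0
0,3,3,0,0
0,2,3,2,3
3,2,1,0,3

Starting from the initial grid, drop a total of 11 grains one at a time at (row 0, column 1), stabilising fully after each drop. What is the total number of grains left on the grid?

42

step 0: 1,3,3,2,1
2,2,1,1,0
0,3,3,0,0
0,2,3,2,3
3,2,1,0,3
step 1: 2,1,0,3,1
2,3,2,1,0
0,3,3,0,0
0,2,3,2,3
3,2,1,0,3
step 2: 2,2,0,3,1
2,3,2,1,0
0,3,3,0,0
0,2,3,2,3
3,2,1,0,3
step 3: 2,3,0,3,1
2,3,2,1,0
0,3,3,0,0
0,2,3,2,3
3,2,1,0,3
step 4: 3,1,2,3,1
3,2,0,2,0
1,2,2,1,0
1,0,1,3,3
3,3,2,0,3
step 5: 3,2,2,3,1
3,2,0,2,0
1,2,2,1,0
1,0,1,3,3
3,3,2,0,3
step 6: 3,3,2,3,1
3,2,0,2,0
1,2,2,1,0
1,0,1,3,3
3,3,2,0,3
step 7: 1,2,3,3,1
1,0,1,2,0
2,3,2,1,0
1,0,1,3,3
3,3,2,0,3
step 8: 1,3,3,3,1
1,0,1,2,0
2,3,2,1,0
1,0,1,3,3
3,3,2,0,3
step 9: 2,1,1,0,2
1,1,2,3,0
2,3,2,1,0
1,0,1,3,3
3,3,2,0,3
step 10: 2,2,1,0,2
1,1,2,3,0
2,3,2,1,0
1,0,1,3,3
3,3,2,0,3
step 11: 2,3,1,0,2
1,1,2,3,0
2,3,2,1,0
1,0,1,3,3
3,3,2,0,3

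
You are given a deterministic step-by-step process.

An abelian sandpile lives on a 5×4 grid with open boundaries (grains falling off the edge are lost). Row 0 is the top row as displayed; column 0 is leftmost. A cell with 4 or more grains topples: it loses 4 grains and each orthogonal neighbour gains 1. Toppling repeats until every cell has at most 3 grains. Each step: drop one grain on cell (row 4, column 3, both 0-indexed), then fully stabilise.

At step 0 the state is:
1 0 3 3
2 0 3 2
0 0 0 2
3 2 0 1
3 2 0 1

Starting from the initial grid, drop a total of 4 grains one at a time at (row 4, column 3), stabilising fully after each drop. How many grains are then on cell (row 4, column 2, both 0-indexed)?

k=0  1 0 3 3
2 0 3 2
0 0 0 2
3 2 0 1
3 2 0 1
k=1  1 0 3 3
2 0 3 2
0 0 0 2
3 2 0 1
3 2 0 2
k=2  1 0 3 3
2 0 3 2
0 0 0 2
3 2 0 1
3 2 0 3
k=3  1 0 3 3
2 0 3 2
0 0 0 2
3 2 0 2
3 2 1 0
k=4  1 0 3 3
2 0 3 2
0 0 0 2
3 2 0 2
3 2 1 1

1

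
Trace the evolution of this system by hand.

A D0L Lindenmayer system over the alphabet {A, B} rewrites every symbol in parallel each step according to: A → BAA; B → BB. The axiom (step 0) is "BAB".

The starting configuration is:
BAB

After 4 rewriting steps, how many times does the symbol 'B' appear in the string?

64

[0] BAB
[1] BBBAABB
[2] BBBBBBBAABAABBBB
[3] BBBBBBBBBBBBBBBAABAABBBAABAABBBBBBBB
[4] BBBBBBBBBBBBBBBBBBBBBBBBBBBBBBBAABAABBBAABAABBBBBBBAABAABBBAABAABBBBBBBBBBBBBBBB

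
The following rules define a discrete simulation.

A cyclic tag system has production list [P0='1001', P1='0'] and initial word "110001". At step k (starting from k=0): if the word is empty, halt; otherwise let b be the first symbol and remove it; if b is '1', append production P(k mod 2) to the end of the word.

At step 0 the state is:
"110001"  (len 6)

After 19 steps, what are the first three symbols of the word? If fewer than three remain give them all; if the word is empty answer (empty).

t=0: "110001"  (len 6)
t=1: "100011001"  (len 9)
t=2: "000110010"  (len 9)
t=3: "00110010"  (len 8)
t=4: "0110010"  (len 7)
t=5: "110010"  (len 6)
t=6: "100100"  (len 6)
t=7: "001001001"  (len 9)
t=8: "01001001"  (len 8)
t=9: "1001001"  (len 7)
t=10: "0010010"  (len 7)
t=11: "010010"  (len 6)
t=12: "10010"  (len 5)
t=13: "00101001"  (len 8)
t=14: "0101001"  (len 7)
t=15: "101001"  (len 6)
t=16: "010010"  (len 6)
t=17: "10010"  (len 5)
t=18: "00100"  (len 5)
t=19: "0100"  (len 4)

010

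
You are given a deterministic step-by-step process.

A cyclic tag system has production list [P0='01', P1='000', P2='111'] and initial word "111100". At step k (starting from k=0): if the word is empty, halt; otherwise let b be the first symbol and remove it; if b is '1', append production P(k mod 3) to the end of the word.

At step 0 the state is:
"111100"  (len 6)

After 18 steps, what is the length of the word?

11

0) "111100"  (len 6)
1) "1110001"  (len 7)
2) "110001000"  (len 9)
3) "10001000111"  (len 11)
4) "000100011101"  (len 12)
5) "00100011101"  (len 11)
6) "0100011101"  (len 10)
7) "100011101"  (len 9)
8) "00011101000"  (len 11)
9) "0011101000"  (len 10)
10) "011101000"  (len 9)
11) "11101000"  (len 8)
12) "1101000111"  (len 10)
13) "10100011101"  (len 11)
14) "0100011101000"  (len 13)
15) "100011101000"  (len 12)
16) "0001110100001"  (len 13)
17) "001110100001"  (len 12)
18) "01110100001"  (len 11)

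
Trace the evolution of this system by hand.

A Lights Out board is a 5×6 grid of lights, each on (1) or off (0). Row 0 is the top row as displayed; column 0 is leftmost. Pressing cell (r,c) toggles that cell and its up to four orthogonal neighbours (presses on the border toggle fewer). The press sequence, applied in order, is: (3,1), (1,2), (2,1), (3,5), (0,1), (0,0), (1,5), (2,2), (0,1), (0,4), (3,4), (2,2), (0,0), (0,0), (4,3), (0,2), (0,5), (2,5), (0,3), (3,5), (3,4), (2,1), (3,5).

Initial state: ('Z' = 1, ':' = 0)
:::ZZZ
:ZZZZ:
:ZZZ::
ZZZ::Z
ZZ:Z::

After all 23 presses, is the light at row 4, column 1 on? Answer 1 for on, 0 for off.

0

t=0: :::ZZZ
:ZZZZ:
:ZZZ::
ZZZ::Z
ZZ:Z::
t=1: :::ZZZ
:ZZZZ:
::ZZ::
:::::Z
Z::Z::
t=2: ::ZZZZ
::::Z:
:::Z::
:::::Z
Z::Z::
t=3: ::ZZZZ
:Z::Z:
ZZZZ::
:Z:::Z
Z::Z::
t=4: ::ZZZZ
:Z::Z:
ZZZZ:Z
:Z::Z:
Z::Z:Z
t=5: ZZ:ZZZ
::::Z:
ZZZZ:Z
:Z::Z:
Z::Z:Z
t=6: :::ZZZ
Z:::Z:
ZZZZ:Z
:Z::Z:
Z::Z:Z
t=7: :::ZZ:
Z::::Z
ZZZZ::
:Z::Z:
Z::Z:Z
t=8: :::ZZ:
Z:Z::Z
Z:::::
:ZZ:Z:
Z::Z:Z
t=9: ZZZZZ:
ZZZ::Z
Z:::::
:ZZ:Z:
Z::Z:Z
t=10: ZZZ::Z
ZZZ:ZZ
Z:::::
:ZZ:Z:
Z::Z:Z
t=11: ZZZ::Z
ZZZ:ZZ
Z:::Z:
:ZZZ:Z
Z::ZZZ
t=12: ZZZ::Z
ZZ::ZZ
ZZZZZ:
:Z:Z:Z
Z::ZZZ
t=13: ::Z::Z
:Z::ZZ
ZZZZZ:
:Z:Z:Z
Z::ZZZ
t=14: ZZZ::Z
ZZ::ZZ
ZZZZZ:
:Z:Z:Z
Z::ZZZ
t=15: ZZZ::Z
ZZ::ZZ
ZZZZZ:
:Z:::Z
Z:Z::Z
t=16: Z::Z:Z
ZZZ:ZZ
ZZZZZ:
:Z:::Z
Z:Z::Z
t=17: Z::ZZ:
ZZZ:Z:
ZZZZZ:
:Z:::Z
Z:Z::Z
t=18: Z::ZZ:
ZZZ:ZZ
ZZZZ:Z
:Z::::
Z:Z::Z
t=19: Z:Z:::
ZZZZZZ
ZZZZ:Z
:Z::::
Z:Z::Z
t=20: Z:Z:::
ZZZZZZ
ZZZZ::
:Z::ZZ
Z:Z:::
t=21: Z:Z:::
ZZZZZZ
ZZZZZ:
:Z:Z::
Z:Z:Z:
t=22: Z:Z:::
Z:ZZZZ
:::ZZ:
:::Z::
Z:Z:Z:
t=23: Z:Z:::
Z:ZZZZ
:::ZZZ
:::ZZZ
Z:Z:ZZ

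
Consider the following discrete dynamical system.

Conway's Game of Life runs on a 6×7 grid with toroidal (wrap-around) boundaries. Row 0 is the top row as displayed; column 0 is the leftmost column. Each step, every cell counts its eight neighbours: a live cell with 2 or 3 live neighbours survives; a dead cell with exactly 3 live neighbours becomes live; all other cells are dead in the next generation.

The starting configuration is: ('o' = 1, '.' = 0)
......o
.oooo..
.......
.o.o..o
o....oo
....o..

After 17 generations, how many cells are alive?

gen 0: ......o
.oooo..
.......
.o.o..o
o....oo
....o..
gen 1: ..o.oo.
..oo...
oo..o..
.....oo
o...ooo
o......
gen 2: .oo.o..
..o..o.
ooooooo
.o.....
o...o..
oo.o...
gen 3: o...o..
.......
o..oooo
.......
o.o....
o..oo..
gen 4: ...oo..
o..o...
....ooo
oo.ooo.
.o.o...
o..oo.o
gen 5: o.o..oo
...o..o
.oo....
oo.o...
.o.....
o....o.
gen 6: oo..oo.
...o.oo
.o.o...
o......
.oo...o
o....o.
gen 7: oo.....
.o.o.oo
o.o.o.o
o......
.o....o
..o.oo.
gen 8: oo.o...
...ooo.
..ooo..
.....o.
oo...oo
..o..oo
gen 9: oo.o...
.o...o.
..o....
oooo.o.
oo..o..
..o.oo.
gen 10: oo.o.oo
oo.....
o..oo.o
o..oo.o
o......
..o.ooo
gen 11: ...o...
...o...
..ooo..
.o.oo..
oo.....
..ooo..
gen 12: .......
.......
.......
oo..o..
oo.....
.oooo..
gen 13: ..oo...
.......
.......
oo.....
....o..
oooo...
gen 14: ...o...
.......
.......
.......
...o...
.o..o..
gen 15: .......
.......
.......
.......
.......
..ooo..
gen 16: ...o...
.......
.......
.......
...o...
...o...
gen 17: .......
.......
.......
.......
.......
..ooo..

3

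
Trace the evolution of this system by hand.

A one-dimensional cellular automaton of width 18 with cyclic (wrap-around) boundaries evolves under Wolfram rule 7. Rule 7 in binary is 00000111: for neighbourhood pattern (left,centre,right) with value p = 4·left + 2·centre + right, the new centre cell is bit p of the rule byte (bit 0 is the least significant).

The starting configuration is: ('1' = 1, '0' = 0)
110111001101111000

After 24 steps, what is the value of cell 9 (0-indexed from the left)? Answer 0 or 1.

0

gen 0: 110111001101111000
gen 1: 000000010000000011
gen 2: 011111110111111100
gen 3: 100000000000000001
gen 4: 001111111111111110
gen 5: 110000000000000000
gen 6: 000111111111111111
gen 7: 011000000000000000
gen 8: 100011111111111111
gen 9: 001100000000000000
gen 10: 110001111111111111
gen 11: 000110000000000000
gen 12: 111000111111111111
gen 13: 000011000000000000
gen 14: 111100011111111111
gen 15: 000001100000000000
gen 16: 111110001111111111
gen 17: 000000110000000000
gen 18: 111111000111111111
gen 19: 000000011000000000
gen 20: 111111100011111111
gen 21: 000000001100000000
gen 22: 111111110001111111
gen 23: 000000000110000000
gen 24: 111111111000111111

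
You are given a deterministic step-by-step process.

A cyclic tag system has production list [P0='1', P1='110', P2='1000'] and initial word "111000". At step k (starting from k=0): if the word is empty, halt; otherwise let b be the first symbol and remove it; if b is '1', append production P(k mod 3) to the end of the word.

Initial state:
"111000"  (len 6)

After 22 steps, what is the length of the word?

12

0) "111000"  (len 6)
1) "110001"  (len 6)
2) "10001110"  (len 8)
3) "00011101000"  (len 11)
4) "0011101000"  (len 10)
5) "011101000"  (len 9)
6) "11101000"  (len 8)
7) "11010001"  (len 8)
8) "1010001110"  (len 10)
9) "0100011101000"  (len 13)
10) "100011101000"  (len 12)
11) "00011101000110"  (len 14)
12) "0011101000110"  (len 13)
13) "011101000110"  (len 12)
14) "11101000110"  (len 11)
15) "11010001101000"  (len 14)
16) "10100011010001"  (len 14)
17) "0100011010001110"  (len 16)
18) "100011010001110"  (len 15)
19) "000110100011101"  (len 15)
20) "00110100011101"  (len 14)
21) "0110100011101"  (len 13)
22) "110100011101"  (len 12)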